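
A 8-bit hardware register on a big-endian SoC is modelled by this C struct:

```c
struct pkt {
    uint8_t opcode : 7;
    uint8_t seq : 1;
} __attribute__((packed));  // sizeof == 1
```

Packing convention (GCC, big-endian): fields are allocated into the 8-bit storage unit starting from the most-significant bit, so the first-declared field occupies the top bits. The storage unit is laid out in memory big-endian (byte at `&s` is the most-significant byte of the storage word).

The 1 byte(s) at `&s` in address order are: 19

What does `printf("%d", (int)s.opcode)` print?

12

[0]=0x19 (big-endian) → word 0x19
opcode [1+:7] = (word>>1) & 0x7f = 12  ←
seq [0+:1] = (word>>0) & 0x1 = 1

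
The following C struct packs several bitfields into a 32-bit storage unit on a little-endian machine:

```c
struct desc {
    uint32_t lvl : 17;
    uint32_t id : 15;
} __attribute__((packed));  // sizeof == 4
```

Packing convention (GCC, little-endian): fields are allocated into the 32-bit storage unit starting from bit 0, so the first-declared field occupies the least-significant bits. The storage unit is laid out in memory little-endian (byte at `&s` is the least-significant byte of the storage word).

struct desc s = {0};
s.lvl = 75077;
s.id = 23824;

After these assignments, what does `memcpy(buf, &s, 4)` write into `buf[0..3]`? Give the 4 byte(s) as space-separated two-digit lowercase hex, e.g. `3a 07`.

45 25 21 ba

[0+:17] lvl=75077 & 0x1ffff = 0x12545; word=0x00012545
[17+:15] id=23824 & 0x7fff = 0x5d10; word=0xba212545
word = 0xba212545 → little-endian bytes:
  [0]=0x45  [1]=0x25  [2]=0x21  [3]=0xba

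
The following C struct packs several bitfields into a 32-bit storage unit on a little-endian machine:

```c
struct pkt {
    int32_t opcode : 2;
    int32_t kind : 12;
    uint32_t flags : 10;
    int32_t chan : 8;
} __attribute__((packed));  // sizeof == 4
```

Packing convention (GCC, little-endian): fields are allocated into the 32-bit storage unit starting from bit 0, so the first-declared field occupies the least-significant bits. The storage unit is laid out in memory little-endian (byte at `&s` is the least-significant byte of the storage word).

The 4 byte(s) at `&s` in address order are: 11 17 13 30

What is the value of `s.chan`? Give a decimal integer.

[0]=0x11 [1]=0x17 [2]=0x13 [3]=0x30 (little-endian) → word 0x30131711
opcode:2 @ bit 0 → (0x30131711>>0)&0x3 = 0x1
kind:12 @ bit 2 → (0x30131711>>2)&0xfff = 0x5c4
flags:10 @ bit 14 → (0x30131711>>14)&0x3ff = 0x4c
chan:8 @ bit 24 → (0x30131711>>24)&0xff = 0x30  ←
chan signed 8b, MSB=0: value = 48

48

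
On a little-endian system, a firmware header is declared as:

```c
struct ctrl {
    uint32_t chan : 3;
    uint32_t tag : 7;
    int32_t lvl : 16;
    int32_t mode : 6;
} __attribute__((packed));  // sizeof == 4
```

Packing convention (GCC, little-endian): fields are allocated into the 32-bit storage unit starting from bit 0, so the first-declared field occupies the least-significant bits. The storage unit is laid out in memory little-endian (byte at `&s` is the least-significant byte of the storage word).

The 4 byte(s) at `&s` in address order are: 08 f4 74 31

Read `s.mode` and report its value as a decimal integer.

[0]=0x08 [1]=0xf4 [2]=0x74 [3]=0x31 (little-endian) → word 0x3174f408
chan:3 @ bit 0 → (0x3174f408>>0)&0x7 = 0x0
tag:7 @ bit 3 → (0x3174f408>>3)&0x7f = 0x1
lvl:16 @ bit 10 → (0x3174f408>>10)&0xffff = 0x5d3d
mode:6 @ bit 26 → (0x3174f408>>26)&0x3f = 0xc  ←
mode signed 6b, MSB=0: value = 12

12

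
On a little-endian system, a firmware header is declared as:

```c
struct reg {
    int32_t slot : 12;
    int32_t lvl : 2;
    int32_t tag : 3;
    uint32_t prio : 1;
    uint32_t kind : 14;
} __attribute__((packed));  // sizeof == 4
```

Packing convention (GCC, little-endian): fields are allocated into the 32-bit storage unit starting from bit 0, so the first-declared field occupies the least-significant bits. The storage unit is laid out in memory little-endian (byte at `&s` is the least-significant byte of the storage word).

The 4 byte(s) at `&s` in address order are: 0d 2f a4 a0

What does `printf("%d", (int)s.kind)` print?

10281

[0]=0x0d [1]=0x2f [2]=0xa4 [3]=0xa0 (little-endian) → word 0xa0a42f0d
slot [0+:12] = (word>>0) & 0xfff = 3853
lvl [12+:2] = (word>>12) & 0x3 = 2
tag [14+:3] = (word>>14) & 0x7 = 0
prio [17+:1] = (word>>17) & 0x1 = 0
kind [18+:14] = (word>>18) & 0x3fff = 10281  ←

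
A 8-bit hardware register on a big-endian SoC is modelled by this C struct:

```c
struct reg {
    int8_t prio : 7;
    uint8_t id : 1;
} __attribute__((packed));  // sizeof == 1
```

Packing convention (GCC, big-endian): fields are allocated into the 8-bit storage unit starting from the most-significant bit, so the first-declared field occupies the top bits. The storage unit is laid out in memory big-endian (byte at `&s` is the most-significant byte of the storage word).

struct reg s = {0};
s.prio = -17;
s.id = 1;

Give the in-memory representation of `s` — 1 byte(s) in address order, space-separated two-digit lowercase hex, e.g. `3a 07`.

df

[1+:7] prio=-17 & 0x7f = 0x6f; word=0xde
[0+:1] id=1 & 0x1 = 0x1; word=0xdf
word = 0xdf → big-endian bytes:
  [0]=0xdf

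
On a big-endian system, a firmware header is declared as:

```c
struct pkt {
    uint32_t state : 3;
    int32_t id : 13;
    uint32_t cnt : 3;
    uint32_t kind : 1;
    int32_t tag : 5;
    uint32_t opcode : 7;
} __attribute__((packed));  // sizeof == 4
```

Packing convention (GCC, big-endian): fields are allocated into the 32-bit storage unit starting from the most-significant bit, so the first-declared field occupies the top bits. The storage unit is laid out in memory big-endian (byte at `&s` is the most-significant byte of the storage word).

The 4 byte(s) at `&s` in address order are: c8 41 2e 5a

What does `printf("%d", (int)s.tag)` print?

[0]=0xc8 [1]=0x41 [2]=0x2e [3]=0x5a (big-endian) → word 0xc8412e5a
state [29+:3] = (word>>29) & 0x7 = 6
id [16+:13] = (word>>16) & 0x1fff = 2113
cnt [13+:3] = (word>>13) & 0x7 = 1
kind [12+:1] = (word>>12) & 0x1 = 0
tag [7+:5] = (word>>7) & 0x1f = 28  ←
opcode [0+:7] = (word>>0) & 0x7f = 90
tag signed 5b, MSB=1: 28 - 32 = -4

-4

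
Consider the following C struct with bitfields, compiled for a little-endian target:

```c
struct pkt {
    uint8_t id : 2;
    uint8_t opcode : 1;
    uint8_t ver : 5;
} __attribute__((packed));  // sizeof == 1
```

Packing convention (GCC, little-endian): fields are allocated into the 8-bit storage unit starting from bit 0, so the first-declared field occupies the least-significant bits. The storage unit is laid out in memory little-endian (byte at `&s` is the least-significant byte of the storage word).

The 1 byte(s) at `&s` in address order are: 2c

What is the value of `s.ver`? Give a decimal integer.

5

[0]=0x2c (little-endian) → word 0x2c
id:2 @ bit 0 → (0x2c>>0)&0x3 = 0x0
opcode:1 @ bit 2 → (0x2c>>2)&0x1 = 0x1
ver:5 @ bit 3 → (0x2c>>3)&0x1f = 0x5  ←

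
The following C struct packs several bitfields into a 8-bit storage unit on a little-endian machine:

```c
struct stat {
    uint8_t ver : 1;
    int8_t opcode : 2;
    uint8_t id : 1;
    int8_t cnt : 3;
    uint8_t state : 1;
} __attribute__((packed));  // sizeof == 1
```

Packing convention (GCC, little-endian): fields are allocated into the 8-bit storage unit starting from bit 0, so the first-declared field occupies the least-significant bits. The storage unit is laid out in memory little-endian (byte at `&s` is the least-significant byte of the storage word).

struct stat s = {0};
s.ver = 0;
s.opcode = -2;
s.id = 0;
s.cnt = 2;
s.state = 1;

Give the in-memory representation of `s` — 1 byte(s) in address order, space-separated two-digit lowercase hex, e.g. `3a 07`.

a4

[0+:1] ver=0 & 0x1 = 0x0; word=0x00
[1+:2] opcode=-2 & 0x3 = 0x2; word=0x04
[3+:1] id=0 & 0x1 = 0x0; word=0x04
[4+:3] cnt=2 & 0x7 = 0x2; word=0x24
[7+:1] state=1 & 0x1 = 0x1; word=0xa4
word = 0xa4 → little-endian bytes:
  [0]=0xa4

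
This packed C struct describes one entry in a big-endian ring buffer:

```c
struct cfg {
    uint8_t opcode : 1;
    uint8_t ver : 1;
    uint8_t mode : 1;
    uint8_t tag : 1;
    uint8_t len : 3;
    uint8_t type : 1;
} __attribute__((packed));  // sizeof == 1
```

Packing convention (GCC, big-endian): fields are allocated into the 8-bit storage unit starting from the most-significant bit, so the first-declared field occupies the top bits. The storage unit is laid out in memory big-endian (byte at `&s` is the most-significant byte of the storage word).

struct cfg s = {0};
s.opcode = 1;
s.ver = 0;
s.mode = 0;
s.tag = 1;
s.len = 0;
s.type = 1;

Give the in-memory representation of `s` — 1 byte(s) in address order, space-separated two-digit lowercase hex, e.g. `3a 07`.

opcode (1b) val=1 bits=0x1 at bit 7: 0x80
ver (1b) val=0 bits=0x0 at bit 6: 0x80
mode (1b) val=0 bits=0x0 at bit 5: 0x80
tag (1b) val=1 bits=0x1 at bit 4: 0x90
len (3b) val=0 bits=0x0 at bit 1: 0x90
type (1b) val=1 bits=0x1 at bit 0: 0x91
word = 0x91 → big-endian bytes:
  [0]=0x91

91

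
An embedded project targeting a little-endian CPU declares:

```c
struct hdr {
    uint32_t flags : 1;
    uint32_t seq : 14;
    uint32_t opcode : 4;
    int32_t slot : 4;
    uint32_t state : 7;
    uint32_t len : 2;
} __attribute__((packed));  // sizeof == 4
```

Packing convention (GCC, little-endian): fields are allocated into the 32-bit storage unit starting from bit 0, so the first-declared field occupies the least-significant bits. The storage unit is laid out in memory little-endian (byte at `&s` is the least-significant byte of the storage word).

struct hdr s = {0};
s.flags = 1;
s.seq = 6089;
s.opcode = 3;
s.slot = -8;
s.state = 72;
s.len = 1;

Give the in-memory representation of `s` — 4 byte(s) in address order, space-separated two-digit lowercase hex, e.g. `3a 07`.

flags (1b) val=1 bits=0x1 at bit 0: 0x00000001
seq (14b) val=6089 bits=0x17c9 at bit 1: 0x00002f93
opcode (4b) val=3 bits=0x3 at bit 15: 0x0001af93
slot (4b) val=-8 bits=0x8 at bit 19: 0x0041af93
state (7b) val=72 bits=0x48 at bit 23: 0x2441af93
len (2b) val=1 bits=0x1 at bit 30: 0x6441af93
word = 0x6441af93 → little-endian bytes:
  [0]=0x93  [1]=0xaf  [2]=0x41  [3]=0x64

93 af 41 64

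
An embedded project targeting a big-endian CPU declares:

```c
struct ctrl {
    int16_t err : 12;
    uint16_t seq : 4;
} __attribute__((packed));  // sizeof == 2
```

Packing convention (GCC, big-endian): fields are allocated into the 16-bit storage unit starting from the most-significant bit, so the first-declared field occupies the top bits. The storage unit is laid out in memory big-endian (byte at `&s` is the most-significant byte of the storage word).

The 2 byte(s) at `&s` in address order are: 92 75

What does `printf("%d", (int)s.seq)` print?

[0]=0x92 [1]=0x75 (big-endian) → word 0x9275
err:12 @ bit 4 → (0x9275>>4)&0xfff = 0x927
seq:4 @ bit 0 → (0x9275>>0)&0xf = 0x5  ←

5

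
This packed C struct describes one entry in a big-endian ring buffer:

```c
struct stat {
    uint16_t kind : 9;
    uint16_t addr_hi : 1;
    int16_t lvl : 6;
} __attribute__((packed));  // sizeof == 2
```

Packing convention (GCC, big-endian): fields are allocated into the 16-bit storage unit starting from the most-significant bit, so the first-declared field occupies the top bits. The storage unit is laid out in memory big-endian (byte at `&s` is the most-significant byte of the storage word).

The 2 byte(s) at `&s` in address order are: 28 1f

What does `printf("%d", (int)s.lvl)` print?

[0]=0x28 [1]=0x1f (big-endian) → word 0x281f
kind:9 @ bit 7 → (0x281f>>7)&0x1ff = 0x50
addr_hi:1 @ bit 6 → (0x281f>>6)&0x1 = 0x0
lvl:6 @ bit 0 → (0x281f>>0)&0x3f = 0x1f  ←
lvl signed 6b, MSB=0: value = 31

31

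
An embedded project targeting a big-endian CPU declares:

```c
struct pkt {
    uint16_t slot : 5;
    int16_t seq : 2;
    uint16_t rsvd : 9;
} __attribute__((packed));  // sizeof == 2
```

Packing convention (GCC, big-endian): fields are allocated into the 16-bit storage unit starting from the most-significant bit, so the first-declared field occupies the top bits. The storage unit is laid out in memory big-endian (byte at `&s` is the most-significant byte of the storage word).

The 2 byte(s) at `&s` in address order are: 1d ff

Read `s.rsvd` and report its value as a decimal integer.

[0]=0x1d [1]=0xff (big-endian) → word 0x1dff
slot [11+:5] = (word>>11) & 0x1f = 3
seq [9+:2] = (word>>9) & 0x3 = 2
rsvd [0+:9] = (word>>0) & 0x1ff = 511  ←

511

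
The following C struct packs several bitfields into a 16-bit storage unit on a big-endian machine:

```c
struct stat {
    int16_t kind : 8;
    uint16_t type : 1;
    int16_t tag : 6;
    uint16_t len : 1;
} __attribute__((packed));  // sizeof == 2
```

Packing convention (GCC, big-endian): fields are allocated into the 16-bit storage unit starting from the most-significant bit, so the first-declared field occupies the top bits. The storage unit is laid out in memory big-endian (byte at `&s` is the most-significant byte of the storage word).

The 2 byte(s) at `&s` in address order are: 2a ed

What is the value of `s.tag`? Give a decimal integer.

-10

[0]=0x2a [1]=0xed (big-endian) → word 0x2aed
kind:8 @ bit 8 → (0x2aed>>8)&0xff = 0x2a
type:1 @ bit 7 → (0x2aed>>7)&0x1 = 0x1
tag:6 @ bit 1 → (0x2aed>>1)&0x3f = 0x36  ←
len:1 @ bit 0 → (0x2aed>>0)&0x1 = 0x1
tag signed 6b, MSB=1: 54 - 64 = -10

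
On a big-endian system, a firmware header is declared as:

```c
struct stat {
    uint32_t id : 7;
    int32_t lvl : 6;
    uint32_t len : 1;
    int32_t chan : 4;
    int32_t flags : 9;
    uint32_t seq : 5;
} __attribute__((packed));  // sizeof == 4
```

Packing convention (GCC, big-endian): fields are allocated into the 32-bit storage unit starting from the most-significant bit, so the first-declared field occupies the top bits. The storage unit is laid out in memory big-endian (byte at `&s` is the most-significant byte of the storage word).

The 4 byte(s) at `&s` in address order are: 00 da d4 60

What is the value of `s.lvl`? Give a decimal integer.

27

[0]=0x00 [1]=0xda [2]=0xd4 [3]=0x60 (big-endian) → word 0x00dad460
id [25+:7] = (word>>25) & 0x7f = 0
lvl [19+:6] = (word>>19) & 0x3f = 27  ←
len [18+:1] = (word>>18) & 0x1 = 0
chan [14+:4] = (word>>14) & 0xf = 11
flags [5+:9] = (word>>5) & 0x1ff = 163
seq [0+:5] = (word>>0) & 0x1f = 0
lvl signed 6b, MSB=0: value = 27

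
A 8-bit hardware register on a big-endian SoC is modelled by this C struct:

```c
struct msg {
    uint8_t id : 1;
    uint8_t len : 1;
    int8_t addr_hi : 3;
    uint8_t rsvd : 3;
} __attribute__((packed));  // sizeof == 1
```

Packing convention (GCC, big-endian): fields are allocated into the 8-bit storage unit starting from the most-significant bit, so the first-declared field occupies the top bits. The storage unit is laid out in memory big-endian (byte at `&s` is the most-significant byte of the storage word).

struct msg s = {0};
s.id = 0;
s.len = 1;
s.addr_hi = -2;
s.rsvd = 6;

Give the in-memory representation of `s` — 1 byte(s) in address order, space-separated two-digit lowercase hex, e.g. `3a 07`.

id (1b) val=0 bits=0x0 at bit 7: 0x00
len (1b) val=1 bits=0x1 at bit 6: 0x40
addr_hi (3b) val=-2 bits=0x6 at bit 3: 0x70
rsvd (3b) val=6 bits=0x6 at bit 0: 0x76
word = 0x76 → big-endian bytes:
  [0]=0x76

76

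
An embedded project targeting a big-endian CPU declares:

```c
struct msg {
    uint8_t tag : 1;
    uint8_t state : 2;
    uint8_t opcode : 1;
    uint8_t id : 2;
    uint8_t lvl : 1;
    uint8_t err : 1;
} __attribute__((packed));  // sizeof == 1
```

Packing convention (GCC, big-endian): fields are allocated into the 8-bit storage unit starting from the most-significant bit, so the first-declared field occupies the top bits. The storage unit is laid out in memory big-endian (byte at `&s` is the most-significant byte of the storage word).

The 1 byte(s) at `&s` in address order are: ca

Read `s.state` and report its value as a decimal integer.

2

[0]=0xca (big-endian) → word 0xca
tag [7+:1] = (word>>7) & 0x1 = 1
state [5+:2] = (word>>5) & 0x3 = 2  ←
opcode [4+:1] = (word>>4) & 0x1 = 0
id [2+:2] = (word>>2) & 0x3 = 2
lvl [1+:1] = (word>>1) & 0x1 = 1
err [0+:1] = (word>>0) & 0x1 = 0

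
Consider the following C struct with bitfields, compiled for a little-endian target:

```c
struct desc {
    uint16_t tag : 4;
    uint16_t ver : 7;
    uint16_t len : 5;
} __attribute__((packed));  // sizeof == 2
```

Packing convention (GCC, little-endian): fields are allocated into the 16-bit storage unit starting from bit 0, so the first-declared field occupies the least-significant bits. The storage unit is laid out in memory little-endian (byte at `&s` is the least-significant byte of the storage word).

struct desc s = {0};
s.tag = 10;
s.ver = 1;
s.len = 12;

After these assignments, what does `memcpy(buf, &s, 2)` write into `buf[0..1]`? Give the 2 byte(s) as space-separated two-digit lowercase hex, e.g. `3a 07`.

[0+:4] tag=10 & 0xf = 0xa; word=0x000a
[4+:7] ver=1 & 0x7f = 0x1; word=0x001a
[11+:5] len=12 & 0x1f = 0xc; word=0x601a
word = 0x601a → little-endian bytes:
  [0]=0x1a  [1]=0x60

1a 60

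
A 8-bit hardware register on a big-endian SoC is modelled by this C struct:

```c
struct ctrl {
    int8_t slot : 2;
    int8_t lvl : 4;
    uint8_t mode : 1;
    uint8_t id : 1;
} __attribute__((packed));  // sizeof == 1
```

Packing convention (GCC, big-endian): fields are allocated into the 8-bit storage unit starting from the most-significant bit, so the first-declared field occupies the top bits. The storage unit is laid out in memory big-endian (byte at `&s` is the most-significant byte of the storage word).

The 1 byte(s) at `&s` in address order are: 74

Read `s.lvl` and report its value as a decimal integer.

-3

[0]=0x74 (big-endian) → word 0x74
slot [6+:2] = (word>>6) & 0x3 = 1
lvl [2+:4] = (word>>2) & 0xf = 13  ←
mode [1+:1] = (word>>1) & 0x1 = 0
id [0+:1] = (word>>0) & 0x1 = 0
lvl signed 4b, MSB=1: 13 - 16 = -3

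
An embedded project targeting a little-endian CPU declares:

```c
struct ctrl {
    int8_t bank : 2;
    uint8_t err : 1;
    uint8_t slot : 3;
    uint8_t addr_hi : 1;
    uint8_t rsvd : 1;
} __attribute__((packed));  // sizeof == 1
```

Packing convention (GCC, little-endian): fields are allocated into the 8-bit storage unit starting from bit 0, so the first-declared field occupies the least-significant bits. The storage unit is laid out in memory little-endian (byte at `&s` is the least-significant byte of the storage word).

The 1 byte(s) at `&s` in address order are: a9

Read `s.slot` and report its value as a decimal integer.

[0]=0xa9 (little-endian) → word 0xa9
bank:2 @ bit 0 → (0xa9>>0)&0x3 = 0x1
err:1 @ bit 2 → (0xa9>>2)&0x1 = 0x0
slot:3 @ bit 3 → (0xa9>>3)&0x7 = 0x5  ←
addr_hi:1 @ bit 6 → (0xa9>>6)&0x1 = 0x0
rsvd:1 @ bit 7 → (0xa9>>7)&0x1 = 0x1

5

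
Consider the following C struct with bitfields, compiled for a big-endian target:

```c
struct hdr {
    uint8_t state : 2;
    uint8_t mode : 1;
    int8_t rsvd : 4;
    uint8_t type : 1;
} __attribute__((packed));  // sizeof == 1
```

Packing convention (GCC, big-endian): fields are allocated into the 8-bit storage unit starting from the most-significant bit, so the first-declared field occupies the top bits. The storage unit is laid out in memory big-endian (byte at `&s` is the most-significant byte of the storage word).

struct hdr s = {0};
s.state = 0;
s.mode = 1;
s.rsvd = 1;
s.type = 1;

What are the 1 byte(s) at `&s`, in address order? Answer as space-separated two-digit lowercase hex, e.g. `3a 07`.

23

[6+:2] state=0 & 0x3 = 0x0; word=0x00
[5+:1] mode=1 & 0x1 = 0x1; word=0x20
[1+:4] rsvd=1 & 0xf = 0x1; word=0x22
[0+:1] type=1 & 0x1 = 0x1; word=0x23
word = 0x23 → big-endian bytes:
  [0]=0x23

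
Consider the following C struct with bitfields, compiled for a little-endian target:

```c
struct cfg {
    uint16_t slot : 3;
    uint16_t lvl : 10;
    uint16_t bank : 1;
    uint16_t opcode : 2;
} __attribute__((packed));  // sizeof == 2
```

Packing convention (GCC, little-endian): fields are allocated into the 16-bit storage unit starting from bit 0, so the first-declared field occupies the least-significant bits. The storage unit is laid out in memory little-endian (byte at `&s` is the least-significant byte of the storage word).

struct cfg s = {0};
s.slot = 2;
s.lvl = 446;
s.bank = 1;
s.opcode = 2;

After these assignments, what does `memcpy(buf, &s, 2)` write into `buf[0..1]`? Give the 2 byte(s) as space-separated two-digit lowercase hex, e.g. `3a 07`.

f2 ad

[0+:3] slot=2 & 0x7 = 0x2; word=0x0002
[3+:10] lvl=446 & 0x3ff = 0x1be; word=0x0df2
[13+:1] bank=1 & 0x1 = 0x1; word=0x2df2
[14+:2] opcode=2 & 0x3 = 0x2; word=0xadf2
word = 0xadf2 → little-endian bytes:
  [0]=0xf2  [1]=0xad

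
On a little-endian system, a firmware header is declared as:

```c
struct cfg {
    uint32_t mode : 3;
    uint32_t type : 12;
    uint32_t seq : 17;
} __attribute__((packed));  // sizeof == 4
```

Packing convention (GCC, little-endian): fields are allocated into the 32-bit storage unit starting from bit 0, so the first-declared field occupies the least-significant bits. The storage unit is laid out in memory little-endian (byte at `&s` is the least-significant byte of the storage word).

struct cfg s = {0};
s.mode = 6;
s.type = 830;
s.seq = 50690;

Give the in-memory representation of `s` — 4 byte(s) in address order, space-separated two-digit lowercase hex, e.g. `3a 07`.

f6 19 01 63

[0+:3] mode=6 & 0x7 = 0x6; word=0x00000006
[3+:12] type=830 & 0xfff = 0x33e; word=0x000019f6
[15+:17] seq=50690 & 0x1ffff = 0xc602; word=0x630119f6
word = 0x630119f6 → little-endian bytes:
  [0]=0xf6  [1]=0x19  [2]=0x01  [3]=0x63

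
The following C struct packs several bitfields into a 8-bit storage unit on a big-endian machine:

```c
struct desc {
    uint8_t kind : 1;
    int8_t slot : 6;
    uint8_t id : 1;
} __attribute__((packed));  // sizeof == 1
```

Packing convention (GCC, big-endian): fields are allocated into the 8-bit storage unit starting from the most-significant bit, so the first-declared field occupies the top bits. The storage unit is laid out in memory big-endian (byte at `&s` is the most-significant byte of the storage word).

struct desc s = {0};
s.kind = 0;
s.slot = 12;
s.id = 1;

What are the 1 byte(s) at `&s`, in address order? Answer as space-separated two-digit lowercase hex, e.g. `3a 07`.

[7+:1] kind=0 & 0x1 = 0x0; word=0x00
[1+:6] slot=12 & 0x3f = 0xc; word=0x18
[0+:1] id=1 & 0x1 = 0x1; word=0x19
word = 0x19 → big-endian bytes:
  [0]=0x19

19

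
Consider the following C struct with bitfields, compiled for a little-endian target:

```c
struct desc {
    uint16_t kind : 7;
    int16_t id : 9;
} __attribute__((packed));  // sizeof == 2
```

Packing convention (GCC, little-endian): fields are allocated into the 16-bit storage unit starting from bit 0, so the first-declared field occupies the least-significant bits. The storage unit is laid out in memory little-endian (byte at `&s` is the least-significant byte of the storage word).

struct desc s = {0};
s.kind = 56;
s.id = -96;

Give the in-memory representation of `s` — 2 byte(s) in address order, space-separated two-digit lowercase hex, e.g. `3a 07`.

38 d0

kind:7 = 56 → 0x38 << 0 → word 0x0038
id:9 = -96 → 0x1a0 << 7 → word 0xd038
word = 0xd038 → little-endian bytes:
  [0]=0x38  [1]=0xd0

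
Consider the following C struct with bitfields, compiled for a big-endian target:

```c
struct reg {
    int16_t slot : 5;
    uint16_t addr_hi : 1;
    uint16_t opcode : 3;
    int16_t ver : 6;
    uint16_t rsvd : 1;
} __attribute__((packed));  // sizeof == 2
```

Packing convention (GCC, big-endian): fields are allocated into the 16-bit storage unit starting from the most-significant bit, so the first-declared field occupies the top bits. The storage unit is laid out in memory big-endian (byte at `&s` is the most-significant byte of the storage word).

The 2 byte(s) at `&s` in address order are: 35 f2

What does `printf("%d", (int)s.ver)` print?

[0]=0x35 [1]=0xf2 (big-endian) → word 0x35f2
slot:5 @ bit 11 → (0x35f2>>11)&0x1f = 0x6
addr_hi:1 @ bit 10 → (0x35f2>>10)&0x1 = 0x1
opcode:3 @ bit 7 → (0x35f2>>7)&0x7 = 0x3
ver:6 @ bit 1 → (0x35f2>>1)&0x3f = 0x39  ←
rsvd:1 @ bit 0 → (0x35f2>>0)&0x1 = 0x0
ver signed 6b, MSB=1: 57 - 64 = -7

-7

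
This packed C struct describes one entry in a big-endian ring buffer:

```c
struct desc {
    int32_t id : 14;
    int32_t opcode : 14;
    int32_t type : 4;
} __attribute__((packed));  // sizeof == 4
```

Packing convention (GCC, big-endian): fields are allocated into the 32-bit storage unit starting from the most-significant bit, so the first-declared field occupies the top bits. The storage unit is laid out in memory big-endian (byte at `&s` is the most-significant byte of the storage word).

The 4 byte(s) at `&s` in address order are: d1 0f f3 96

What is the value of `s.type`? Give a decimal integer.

6

[0]=0xd1 [1]=0x0f [2]=0xf3 [3]=0x96 (big-endian) → word 0xd10ff396
id [18+:14] = (word>>18) & 0x3fff = 13379
opcode [4+:14] = (word>>4) & 0x3fff = 16185
type [0+:4] = (word>>0) & 0xf = 6  ←
type signed 4b, MSB=0: value = 6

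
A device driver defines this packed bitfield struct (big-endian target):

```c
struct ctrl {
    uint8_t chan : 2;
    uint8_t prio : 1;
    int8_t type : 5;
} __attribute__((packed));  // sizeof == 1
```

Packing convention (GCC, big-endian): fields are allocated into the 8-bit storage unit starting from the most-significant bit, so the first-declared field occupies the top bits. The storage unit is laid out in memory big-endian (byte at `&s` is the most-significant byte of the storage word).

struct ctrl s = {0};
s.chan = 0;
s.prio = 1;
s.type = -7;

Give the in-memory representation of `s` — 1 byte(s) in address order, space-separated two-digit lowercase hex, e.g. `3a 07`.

39

chan (2b) val=0 bits=0x0 at bit 6: 0x00
prio (1b) val=1 bits=0x1 at bit 5: 0x20
type (5b) val=-7 bits=0x19 at bit 0: 0x39
word = 0x39 → big-endian bytes:
  [0]=0x39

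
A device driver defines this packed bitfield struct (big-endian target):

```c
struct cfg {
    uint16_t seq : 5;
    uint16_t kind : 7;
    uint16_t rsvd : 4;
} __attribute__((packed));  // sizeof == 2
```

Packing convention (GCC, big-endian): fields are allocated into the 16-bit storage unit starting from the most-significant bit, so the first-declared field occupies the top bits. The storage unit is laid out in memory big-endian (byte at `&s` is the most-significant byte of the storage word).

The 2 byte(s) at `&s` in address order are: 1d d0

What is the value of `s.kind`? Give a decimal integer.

[0]=0x1d [1]=0xd0 (big-endian) → word 0x1dd0
seq:5 @ bit 11 → (0x1dd0>>11)&0x1f = 0x3
kind:7 @ bit 4 → (0x1dd0>>4)&0x7f = 0x5d  ←
rsvd:4 @ bit 0 → (0x1dd0>>0)&0xf = 0x0

93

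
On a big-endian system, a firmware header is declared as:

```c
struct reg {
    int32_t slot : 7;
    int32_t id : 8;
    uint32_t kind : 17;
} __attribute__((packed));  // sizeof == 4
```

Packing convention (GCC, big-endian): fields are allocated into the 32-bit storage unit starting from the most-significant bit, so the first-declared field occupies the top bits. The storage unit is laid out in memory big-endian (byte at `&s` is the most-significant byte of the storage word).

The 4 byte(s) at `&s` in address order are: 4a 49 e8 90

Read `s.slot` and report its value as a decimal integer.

37

[0]=0x4a [1]=0x49 [2]=0xe8 [3]=0x90 (big-endian) → word 0x4a49e890
slot [25+:7] = (word>>25) & 0x7f = 37  ←
id [17+:8] = (word>>17) & 0xff = 36
kind [0+:17] = (word>>0) & 0x1ffff = 125072
slot signed 7b, MSB=0: value = 37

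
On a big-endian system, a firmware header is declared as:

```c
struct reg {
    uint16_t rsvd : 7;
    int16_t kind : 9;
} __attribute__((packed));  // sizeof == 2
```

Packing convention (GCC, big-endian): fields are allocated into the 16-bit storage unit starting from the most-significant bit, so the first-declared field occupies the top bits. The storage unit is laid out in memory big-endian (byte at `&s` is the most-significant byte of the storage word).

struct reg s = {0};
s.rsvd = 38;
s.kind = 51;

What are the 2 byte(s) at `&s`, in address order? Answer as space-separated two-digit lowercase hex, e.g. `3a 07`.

4c 33

rsvd:7 = 38 → 0x26 << 9 → word 0x4c00
kind:9 = 51 → 0x33 << 0 → word 0x4c33
word = 0x4c33 → big-endian bytes:
  [0]=0x4c  [1]=0x33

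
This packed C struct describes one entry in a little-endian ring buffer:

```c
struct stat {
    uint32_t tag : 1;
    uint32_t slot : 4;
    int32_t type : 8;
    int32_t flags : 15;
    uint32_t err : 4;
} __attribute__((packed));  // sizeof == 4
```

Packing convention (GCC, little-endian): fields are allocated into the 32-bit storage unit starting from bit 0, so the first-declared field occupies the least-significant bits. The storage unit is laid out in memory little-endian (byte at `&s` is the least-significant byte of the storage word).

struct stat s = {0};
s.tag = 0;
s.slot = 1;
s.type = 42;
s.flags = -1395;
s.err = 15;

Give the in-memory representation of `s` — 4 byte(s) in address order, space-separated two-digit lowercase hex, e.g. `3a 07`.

[0+:1] tag=0 & 0x1 = 0x0; word=0x00000000
[1+:4] slot=1 & 0xf = 0x1; word=0x00000002
[5+:8] type=42 & 0xff = 0x2a; word=0x00000542
[13+:15] flags=-1395 & 0x7fff = 0x7a8d; word=0x0f51a542
[28+:4] err=15 & 0xf = 0xf; word=0xff51a542
word = 0xff51a542 → little-endian bytes:
  [0]=0x42  [1]=0xa5  [2]=0x51  [3]=0xff

42 a5 51 ff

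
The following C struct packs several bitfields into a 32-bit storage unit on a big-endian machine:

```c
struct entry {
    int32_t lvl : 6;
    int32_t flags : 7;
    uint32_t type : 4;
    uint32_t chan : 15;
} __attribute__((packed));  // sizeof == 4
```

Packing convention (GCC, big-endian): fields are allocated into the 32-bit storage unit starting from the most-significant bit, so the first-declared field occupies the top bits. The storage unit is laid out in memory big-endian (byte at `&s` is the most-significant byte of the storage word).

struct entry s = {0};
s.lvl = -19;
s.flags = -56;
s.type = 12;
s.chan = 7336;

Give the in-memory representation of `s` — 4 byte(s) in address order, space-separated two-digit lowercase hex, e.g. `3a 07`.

[26+:6] lvl=-19 & 0x3f = 0x2d; word=0xb4000000
[19+:7] flags=-56 & 0x7f = 0x48; word=0xb6400000
[15+:4] type=12 & 0xf = 0xc; word=0xb6460000
[0+:15] chan=7336 & 0x7fff = 0x1ca8; word=0xb6461ca8
word = 0xb6461ca8 → big-endian bytes:
  [0]=0xb6  [1]=0x46  [2]=0x1c  [3]=0xa8

b6 46 1c a8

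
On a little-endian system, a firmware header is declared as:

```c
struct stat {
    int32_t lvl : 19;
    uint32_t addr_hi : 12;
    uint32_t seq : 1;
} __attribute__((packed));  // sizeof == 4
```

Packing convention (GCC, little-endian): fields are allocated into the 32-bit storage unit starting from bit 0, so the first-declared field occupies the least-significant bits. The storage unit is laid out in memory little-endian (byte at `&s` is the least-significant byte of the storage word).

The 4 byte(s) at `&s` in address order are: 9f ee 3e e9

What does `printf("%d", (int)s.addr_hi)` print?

[0]=0x9f [1]=0xee [2]=0x3e [3]=0xe9 (little-endian) → word 0xe93eee9f
lvl:19 @ bit 0 → (0xe93eee9f>>0)&0x7ffff = 0x6ee9f
addr_hi:12 @ bit 19 → (0xe93eee9f>>19)&0xfff = 0xd27  ←
seq:1 @ bit 31 → (0xe93eee9f>>31)&0x1 = 0x1

3367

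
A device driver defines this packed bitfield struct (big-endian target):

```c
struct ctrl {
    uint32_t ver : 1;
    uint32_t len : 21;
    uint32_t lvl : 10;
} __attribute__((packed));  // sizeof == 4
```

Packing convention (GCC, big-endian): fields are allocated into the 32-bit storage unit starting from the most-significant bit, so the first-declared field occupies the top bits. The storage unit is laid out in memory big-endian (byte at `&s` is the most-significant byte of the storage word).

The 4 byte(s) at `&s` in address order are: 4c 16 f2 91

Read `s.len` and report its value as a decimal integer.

[0]=0x4c [1]=0x16 [2]=0xf2 [3]=0x91 (big-endian) → word 0x4c16f291
ver:1 @ bit 31 → (0x4c16f291>>31)&0x1 = 0x0
len:21 @ bit 10 → (0x4c16f291>>10)&0x1fffff = 0x1305bc  ←
lvl:10 @ bit 0 → (0x4c16f291>>0)&0x3ff = 0x291

1246652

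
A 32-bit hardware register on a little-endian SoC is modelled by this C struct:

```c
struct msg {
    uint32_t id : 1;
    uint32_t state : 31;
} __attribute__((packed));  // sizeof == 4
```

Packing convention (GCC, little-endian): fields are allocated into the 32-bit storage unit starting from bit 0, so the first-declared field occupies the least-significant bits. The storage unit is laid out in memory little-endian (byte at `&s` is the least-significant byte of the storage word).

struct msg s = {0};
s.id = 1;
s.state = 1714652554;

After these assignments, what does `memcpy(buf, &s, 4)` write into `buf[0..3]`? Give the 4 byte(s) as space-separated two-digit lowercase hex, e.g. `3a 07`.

[0+:1] id=1 & 0x1 = 0x1; word=0x00000001
[1+:31] state=1714652554 & 0x7fffffff = 0x6633858a; word=0xcc670b15
word = 0xcc670b15 → little-endian bytes:
  [0]=0x15  [1]=0x0b  [2]=0x67  [3]=0xcc

15 0b 67 cc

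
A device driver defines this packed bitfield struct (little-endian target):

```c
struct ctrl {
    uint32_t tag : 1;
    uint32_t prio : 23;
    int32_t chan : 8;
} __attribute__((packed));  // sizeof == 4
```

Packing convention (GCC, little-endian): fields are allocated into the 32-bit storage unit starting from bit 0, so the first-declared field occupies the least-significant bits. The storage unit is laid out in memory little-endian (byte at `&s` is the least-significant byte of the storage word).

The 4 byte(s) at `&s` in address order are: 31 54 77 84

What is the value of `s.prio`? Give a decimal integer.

3910168

[0]=0x31 [1]=0x54 [2]=0x77 [3]=0x84 (little-endian) → word 0x84775431
tag [0+:1] = (word>>0) & 0x1 = 1
prio [1+:23] = (word>>1) & 0x7fffff = 3910168  ←
chan [24+:8] = (word>>24) & 0xff = 132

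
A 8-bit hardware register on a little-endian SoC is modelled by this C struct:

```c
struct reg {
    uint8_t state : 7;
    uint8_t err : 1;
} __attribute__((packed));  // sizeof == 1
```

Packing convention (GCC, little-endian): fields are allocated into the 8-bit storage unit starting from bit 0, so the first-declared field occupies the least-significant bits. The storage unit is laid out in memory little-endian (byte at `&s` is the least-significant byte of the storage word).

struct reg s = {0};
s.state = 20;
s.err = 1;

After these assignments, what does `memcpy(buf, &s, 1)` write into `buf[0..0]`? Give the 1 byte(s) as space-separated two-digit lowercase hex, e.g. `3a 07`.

94

state:7 = 20 → 0x14 << 0 → word 0x14
err:1 = 1 → 0x1 << 7 → word 0x94
word = 0x94 → little-endian bytes:
  [0]=0x94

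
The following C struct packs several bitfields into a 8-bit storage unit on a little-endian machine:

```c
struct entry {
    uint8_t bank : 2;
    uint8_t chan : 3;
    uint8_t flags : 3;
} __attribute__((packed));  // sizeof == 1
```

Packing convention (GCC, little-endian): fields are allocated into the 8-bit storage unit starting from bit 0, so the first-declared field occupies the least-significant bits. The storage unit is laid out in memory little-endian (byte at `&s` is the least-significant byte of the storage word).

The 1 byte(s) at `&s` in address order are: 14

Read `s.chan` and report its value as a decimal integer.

[0]=0x14 (little-endian) → word 0x14
bank [0+:2] = (word>>0) & 0x3 = 0
chan [2+:3] = (word>>2) & 0x7 = 5  ←
flags [5+:3] = (word>>5) & 0x7 = 0

5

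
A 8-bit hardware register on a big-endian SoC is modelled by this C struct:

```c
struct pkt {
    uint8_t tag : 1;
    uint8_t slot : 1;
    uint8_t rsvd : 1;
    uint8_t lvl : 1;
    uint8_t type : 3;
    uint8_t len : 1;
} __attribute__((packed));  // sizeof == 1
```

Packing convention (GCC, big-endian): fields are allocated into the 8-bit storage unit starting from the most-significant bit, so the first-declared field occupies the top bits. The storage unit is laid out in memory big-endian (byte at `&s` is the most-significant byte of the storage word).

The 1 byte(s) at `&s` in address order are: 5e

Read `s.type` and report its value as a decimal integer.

[0]=0x5e (big-endian) → word 0x5e
tag:1 @ bit 7 → (0x5e>>7)&0x1 = 0x0
slot:1 @ bit 6 → (0x5e>>6)&0x1 = 0x1
rsvd:1 @ bit 5 → (0x5e>>5)&0x1 = 0x0
lvl:1 @ bit 4 → (0x5e>>4)&0x1 = 0x1
type:3 @ bit 1 → (0x5e>>1)&0x7 = 0x7  ←
len:1 @ bit 0 → (0x5e>>0)&0x1 = 0x0

7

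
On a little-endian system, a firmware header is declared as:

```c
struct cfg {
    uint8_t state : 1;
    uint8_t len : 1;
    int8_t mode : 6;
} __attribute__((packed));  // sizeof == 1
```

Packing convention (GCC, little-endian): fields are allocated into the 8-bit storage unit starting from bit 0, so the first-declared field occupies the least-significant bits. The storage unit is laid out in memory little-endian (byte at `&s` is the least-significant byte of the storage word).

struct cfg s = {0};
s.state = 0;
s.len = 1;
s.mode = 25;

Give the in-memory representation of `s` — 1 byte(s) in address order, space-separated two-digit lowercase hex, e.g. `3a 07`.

66

[0+:1] state=0 & 0x1 = 0x0; word=0x00
[1+:1] len=1 & 0x1 = 0x1; word=0x02
[2+:6] mode=25 & 0x3f = 0x19; word=0x66
word = 0x66 → little-endian bytes:
  [0]=0x66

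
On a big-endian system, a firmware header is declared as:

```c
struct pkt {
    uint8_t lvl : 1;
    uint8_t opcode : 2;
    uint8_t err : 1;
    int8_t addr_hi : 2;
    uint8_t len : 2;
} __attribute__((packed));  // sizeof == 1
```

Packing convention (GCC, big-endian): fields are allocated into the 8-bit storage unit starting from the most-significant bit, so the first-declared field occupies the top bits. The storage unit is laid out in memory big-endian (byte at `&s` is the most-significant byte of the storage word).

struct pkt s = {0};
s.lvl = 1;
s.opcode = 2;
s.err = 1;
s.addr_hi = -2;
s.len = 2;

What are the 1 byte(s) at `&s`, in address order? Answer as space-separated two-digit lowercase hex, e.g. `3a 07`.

lvl (1b) val=1 bits=0x1 at bit 7: 0x80
opcode (2b) val=2 bits=0x2 at bit 5: 0xc0
err (1b) val=1 bits=0x1 at bit 4: 0xd0
addr_hi (2b) val=-2 bits=0x2 at bit 2: 0xd8
len (2b) val=2 bits=0x2 at bit 0: 0xda
word = 0xda → big-endian bytes:
  [0]=0xda

da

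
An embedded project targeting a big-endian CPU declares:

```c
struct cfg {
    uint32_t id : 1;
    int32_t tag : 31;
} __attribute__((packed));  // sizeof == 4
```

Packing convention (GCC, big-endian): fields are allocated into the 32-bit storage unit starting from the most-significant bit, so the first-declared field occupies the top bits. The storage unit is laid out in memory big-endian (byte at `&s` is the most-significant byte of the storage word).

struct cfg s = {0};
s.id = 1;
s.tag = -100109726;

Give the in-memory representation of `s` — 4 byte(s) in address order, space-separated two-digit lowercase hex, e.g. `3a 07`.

id:1 = 1 → 0x1 << 31 → word 0x80000000
tag:31 = -100109726 → 0x7a087262 << 0 → word 0xfa087262
word = 0xfa087262 → big-endian bytes:
  [0]=0xfa  [1]=0x08  [2]=0x72  [3]=0x62

fa 08 72 62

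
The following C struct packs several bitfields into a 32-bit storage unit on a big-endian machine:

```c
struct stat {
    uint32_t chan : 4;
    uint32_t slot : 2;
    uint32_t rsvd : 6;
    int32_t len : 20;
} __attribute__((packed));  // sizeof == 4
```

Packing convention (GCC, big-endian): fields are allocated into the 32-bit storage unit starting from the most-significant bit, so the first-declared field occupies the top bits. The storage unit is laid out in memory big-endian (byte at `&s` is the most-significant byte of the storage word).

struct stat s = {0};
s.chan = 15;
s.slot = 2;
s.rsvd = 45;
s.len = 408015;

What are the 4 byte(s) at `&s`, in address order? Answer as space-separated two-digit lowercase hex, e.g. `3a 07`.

fa d6 39 cf

[28+:4] chan=15 & 0xf = 0xf; word=0xf0000000
[26+:2] slot=2 & 0x3 = 0x2; word=0xf8000000
[20+:6] rsvd=45 & 0x3f = 0x2d; word=0xfad00000
[0+:20] len=408015 & 0xfffff = 0x639cf; word=0xfad639cf
word = 0xfad639cf → big-endian bytes:
  [0]=0xfa  [1]=0xd6  [2]=0x39  [3]=0xcf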